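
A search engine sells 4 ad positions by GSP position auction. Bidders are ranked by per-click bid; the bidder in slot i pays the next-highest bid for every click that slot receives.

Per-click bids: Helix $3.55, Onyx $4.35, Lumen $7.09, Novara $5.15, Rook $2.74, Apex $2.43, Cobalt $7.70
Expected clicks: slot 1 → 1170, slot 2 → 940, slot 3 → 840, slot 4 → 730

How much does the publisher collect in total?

Per-click bids in order: $7.70 (Cobalt) > $7.09 (Lumen) > $5.15 (Novara) > $4.35 (Onyx) > $3.55 (Helix) > …
Slot 1: Cobalt pays $7.09 × 1170 = $8295.30
Slot 2: Lumen pays $5.15 × 940 = $4841.00
Slot 3: Novara pays $4.35 × 840 = $3654.00
Slot 4: Onyx pays $3.55 × 730 = $2591.50
Total = $19381.80

Total revenue: $19381.80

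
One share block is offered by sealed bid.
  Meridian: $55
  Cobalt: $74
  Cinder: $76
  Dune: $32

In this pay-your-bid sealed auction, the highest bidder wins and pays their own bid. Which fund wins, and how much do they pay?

Bids in order: 76 (Cinder) > 74 (Cobalt) > 55 (Meridian) > 32 (Dune)
Cinder has the highest bid and pays exactly that: $76.

Cinder pays $76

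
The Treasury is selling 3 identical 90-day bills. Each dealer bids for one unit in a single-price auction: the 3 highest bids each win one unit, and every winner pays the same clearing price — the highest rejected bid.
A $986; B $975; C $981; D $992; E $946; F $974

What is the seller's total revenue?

Ordering the bids: 992 (D), 986 (A), 981 (C), 975 (B), 974 (F), …
Winners (3 units): D, A, C.
Clearing price = highest rejected bid = $975.
Total revenue = 3 × $975 = $2,925.

Total revenue: $2,925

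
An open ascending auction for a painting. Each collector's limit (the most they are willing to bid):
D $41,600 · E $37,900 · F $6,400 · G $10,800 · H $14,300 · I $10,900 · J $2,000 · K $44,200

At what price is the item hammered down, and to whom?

Limits ranked: 44,200 (K) > 41,600 (D) > 37,900 (E) > 14,300 (H) > 10,900 (I) > 10,800 (G) > …
D is the last rival to drop out, at $41,600; K remains and wins at that price.

K wins at $41,600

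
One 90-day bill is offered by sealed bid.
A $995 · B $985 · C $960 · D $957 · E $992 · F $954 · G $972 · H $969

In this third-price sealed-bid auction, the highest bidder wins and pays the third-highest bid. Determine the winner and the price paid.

A pays $985

Bids in order: 995 (A) > 992 (E) > 985 (B) > 972 (G) > 969 (H) > 960 (C) > …
A is highest; pays the third-highest bid, $985.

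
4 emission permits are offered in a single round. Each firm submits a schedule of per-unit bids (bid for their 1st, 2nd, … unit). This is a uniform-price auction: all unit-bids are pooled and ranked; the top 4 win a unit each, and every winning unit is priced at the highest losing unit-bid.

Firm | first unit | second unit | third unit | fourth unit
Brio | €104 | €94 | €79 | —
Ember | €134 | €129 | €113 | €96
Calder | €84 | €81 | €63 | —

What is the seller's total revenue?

Merging the schedules and taking the best 4: 134 (Ember-1), 129 (Ember-2), 113 (Ember-3), 104 (Brio-1)
First bid not allocated: €96.
Allocation: Brio 1, Ember 3. Every unit priced at €96.
Revenue = 4 × 96 = €384.

Total revenue: €384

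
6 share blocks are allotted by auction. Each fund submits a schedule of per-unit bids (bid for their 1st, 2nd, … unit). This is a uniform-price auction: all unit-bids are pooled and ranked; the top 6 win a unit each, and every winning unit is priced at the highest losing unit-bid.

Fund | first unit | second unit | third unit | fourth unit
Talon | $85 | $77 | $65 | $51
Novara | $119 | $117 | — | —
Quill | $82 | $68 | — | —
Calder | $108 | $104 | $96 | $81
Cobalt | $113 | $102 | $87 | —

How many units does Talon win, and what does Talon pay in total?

Talon: 0 units, pays $0

Merging the schedules and taking the best 6: 119 (Novara-1), 117 (Novara-2), 113 (Cobalt-1), 108 (Calder-1), 104 (Calder-2), 102 (Cobalt-2)
Highest rejected unit-bid = $96.
Talon wins 0 unit(s) at $96 each.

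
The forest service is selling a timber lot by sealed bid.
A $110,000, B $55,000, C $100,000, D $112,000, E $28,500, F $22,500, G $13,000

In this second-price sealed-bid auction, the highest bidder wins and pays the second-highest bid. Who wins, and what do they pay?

D pays $110,000

Bids in order: 112,000 (D) > 110,000 (A) > 100,000 (C) > 55,000 (B) > 28,500 (E) > 22,500 (F) > …
Second-price: D pays A's bid of $110,000.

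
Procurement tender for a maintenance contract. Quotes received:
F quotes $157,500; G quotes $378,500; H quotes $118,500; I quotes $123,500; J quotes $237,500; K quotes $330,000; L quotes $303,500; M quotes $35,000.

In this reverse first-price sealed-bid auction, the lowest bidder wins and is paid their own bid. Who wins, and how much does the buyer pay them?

Rule: the lowest bidder wins and is paid their own bid.
Bids ranked: 35,000 (M) < 118,500 (H) < 123,500 (I) < 157,500 (F) < 237,500 (J) < 303,500 (L) < …
First-price: M is paid what they bid, $35,000.

M is paid $35,000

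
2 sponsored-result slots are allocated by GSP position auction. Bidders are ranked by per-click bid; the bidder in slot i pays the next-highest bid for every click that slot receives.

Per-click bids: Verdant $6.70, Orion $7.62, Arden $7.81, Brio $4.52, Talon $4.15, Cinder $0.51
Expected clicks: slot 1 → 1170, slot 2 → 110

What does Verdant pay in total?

Verdant pays $0.00

Ranked by bid: $7.81 (Arden) > $7.62 (Orion) > $6.70 (Verdant) > …
Verdant ranks below slot 2 → no slot, pays nothing.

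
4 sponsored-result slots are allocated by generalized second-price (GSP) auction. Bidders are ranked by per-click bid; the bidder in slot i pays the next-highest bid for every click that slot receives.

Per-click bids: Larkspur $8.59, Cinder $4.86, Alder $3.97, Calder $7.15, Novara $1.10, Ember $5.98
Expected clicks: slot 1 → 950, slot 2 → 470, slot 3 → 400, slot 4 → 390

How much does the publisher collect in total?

Sorting advertisers: $8.59 (Larkspur) > $7.15 (Calder) > $5.98 (Ember) > $4.86 (Cinder) > $3.97 (Alder) > …
Slot 1: Larkspur pays $7.15 × 950 = $6792.50
Slot 2: Calder pays $5.98 × 470 = $2810.60
Slot 3: Ember pays $4.86 × 400 = $1944.00
Slot 4: Cinder pays $3.97 × 390 = $1548.30
Total = $13095.40

Total revenue: $13095.40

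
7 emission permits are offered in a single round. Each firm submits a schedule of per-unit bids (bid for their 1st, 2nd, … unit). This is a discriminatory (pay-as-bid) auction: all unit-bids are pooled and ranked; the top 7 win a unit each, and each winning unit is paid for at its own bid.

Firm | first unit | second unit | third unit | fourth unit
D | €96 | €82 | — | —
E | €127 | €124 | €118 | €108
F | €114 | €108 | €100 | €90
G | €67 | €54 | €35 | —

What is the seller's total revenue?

Total revenue: €799

All unit-bids, highest first — top 7: 127 (E-1), 124 (E-2), 118 (E-3), 114 (F-1), 108 (E-4), 108 (F-2), 100 (F-3)
Next rejected bid: €96 (not a price — pay-as-bid).
Each winning unit pays its own bid.
Revenue = 127 + 124 + 118 + 114 + 108 + 108 + 100 = €799.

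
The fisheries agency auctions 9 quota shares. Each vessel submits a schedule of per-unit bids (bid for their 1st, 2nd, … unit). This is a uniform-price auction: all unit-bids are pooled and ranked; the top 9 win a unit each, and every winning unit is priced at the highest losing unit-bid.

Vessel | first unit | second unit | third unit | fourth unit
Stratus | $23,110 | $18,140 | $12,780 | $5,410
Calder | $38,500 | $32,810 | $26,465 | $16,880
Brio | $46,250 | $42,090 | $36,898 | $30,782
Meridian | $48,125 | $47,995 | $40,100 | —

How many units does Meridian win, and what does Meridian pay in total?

Meridian: 3 units, pays $79,395

All unit-bids, highest first — top 9: 48,125 (Meridian-1), 47,995 (Meridian-2), 46,250 (Brio-1), 42,090 (Brio-2), 40,100 (Meridian-3), 38,500 (Calder-1), 36,898 (Brio-3), 32,810 (Calder-2), 30,782 (Brio-4)
The (k+1)-th unit-bid is $26,465.
Meridian wins 3 unit(s) at $26,465 each.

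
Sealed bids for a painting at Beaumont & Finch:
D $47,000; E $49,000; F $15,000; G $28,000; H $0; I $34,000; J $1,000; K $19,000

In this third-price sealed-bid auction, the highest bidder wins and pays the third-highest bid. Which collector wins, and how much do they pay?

Rule: the highest bidder wins and pays the third-highest bid.
Sorting bids: 49,000 (E) > 47,000 (D) > 34,000 (I) > 28,000 (G) > 19,000 (K) > 15,000 (F) > …
E wins; payment is bid #3 in the ranking = $34,000.

E pays $34,000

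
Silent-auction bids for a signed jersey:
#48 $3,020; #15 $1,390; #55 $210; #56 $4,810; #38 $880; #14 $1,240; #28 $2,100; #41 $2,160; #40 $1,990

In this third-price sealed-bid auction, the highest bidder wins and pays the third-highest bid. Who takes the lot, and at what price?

Third-price sealed-bid auction: the highest bidder wins and pays the third-highest bid.
Bids ranked: 4,810 (#56) > 3,020 (#48) > 2,160 (#41) > 2,100 (#28) > 1,990 (#40) > 1,390 (#15) > …
#56 is highest; pays the third-highest bid, $2,160.

#56 pays $2,160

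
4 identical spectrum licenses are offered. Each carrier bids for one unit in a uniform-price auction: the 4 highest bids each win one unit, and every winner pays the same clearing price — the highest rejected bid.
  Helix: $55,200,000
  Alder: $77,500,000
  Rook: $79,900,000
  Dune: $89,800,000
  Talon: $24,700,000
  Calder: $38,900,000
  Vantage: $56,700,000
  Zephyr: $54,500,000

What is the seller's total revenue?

Total revenue: $220,800,000

Sorting: 89,800,000 (Dune), 79,900,000 (Rook), 77,500,000 (Alder), 56,700,000 (Vantage), 55,200,000 (Helix), 54,500,000 (Zephyr), …
Top 4: Dune, Rook, Alder, Vantage.
First losing bid is Helix's $55,200,000, which sets the uniform price.
Total revenue = 4 × $55,200,000 = $220,800,000.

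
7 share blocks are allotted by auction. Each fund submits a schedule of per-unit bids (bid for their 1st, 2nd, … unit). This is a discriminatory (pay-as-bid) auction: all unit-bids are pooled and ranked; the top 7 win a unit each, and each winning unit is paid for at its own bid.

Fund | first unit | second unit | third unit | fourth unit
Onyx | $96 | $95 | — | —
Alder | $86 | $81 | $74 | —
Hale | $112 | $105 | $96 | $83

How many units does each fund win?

Pooled unit-bids ranked (top 7): 112 (Hale-1), 105 (Hale-2), 96 (Onyx-1), 96 (Hale-3), 95 (Onyx-2), 86 (Alder-1), 83 (Hale-4)
Next rejected bid: $81 (not a price — pay-as-bid).
Allocation: Alder 1, Hale 4, Onyx 2.

Alder 1, Hale 4, Onyx 2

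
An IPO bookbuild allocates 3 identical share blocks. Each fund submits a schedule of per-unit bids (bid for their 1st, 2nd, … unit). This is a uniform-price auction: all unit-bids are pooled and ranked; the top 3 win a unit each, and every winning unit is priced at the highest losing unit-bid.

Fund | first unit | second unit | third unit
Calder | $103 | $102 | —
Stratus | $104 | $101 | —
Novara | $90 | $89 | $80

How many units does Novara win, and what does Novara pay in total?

Novara: 0 units, pays $0

Merging the schedules and taking the best 3: 104 (Stratus-1), 103 (Calder-1), 102 (Calder-2)
The (k+1)-th unit-bid is $101.
Novara wins 0 unit(s) at $101 each.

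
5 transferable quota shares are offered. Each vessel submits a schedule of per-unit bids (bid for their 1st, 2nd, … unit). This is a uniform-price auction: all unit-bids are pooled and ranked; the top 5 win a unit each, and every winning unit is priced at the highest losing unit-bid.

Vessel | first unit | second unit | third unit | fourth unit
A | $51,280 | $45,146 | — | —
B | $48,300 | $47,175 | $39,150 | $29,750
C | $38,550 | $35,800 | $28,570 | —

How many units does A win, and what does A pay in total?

Pooled unit-bids ranked (top 5): 51,280 (A-1), 48,300 (B-1), 47,175 (B-2), 45,146 (A-2), 39,150 (B-3)
Highest rejected unit-bid = $38,550.
A wins 2 unit(s) at $38,550 each.

A: 2 units, pays $77,100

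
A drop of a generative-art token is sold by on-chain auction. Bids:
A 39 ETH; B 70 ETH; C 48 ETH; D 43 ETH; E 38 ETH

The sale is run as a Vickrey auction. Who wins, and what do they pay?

B pays 48 ETH

Bids ranked: 70 (B) > 48 (C) > 43 (D) > 39 (A) > 38 (E)
Second-price: B pays C's bid of 48 ETH.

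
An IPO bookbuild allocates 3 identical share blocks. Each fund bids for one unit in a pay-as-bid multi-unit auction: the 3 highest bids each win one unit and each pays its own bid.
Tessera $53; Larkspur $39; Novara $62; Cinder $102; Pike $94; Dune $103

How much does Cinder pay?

Cinder pays $102

Bids ranked high→low: 103 (Dune), 102 (Cinder), 94 (Pike), 62 (Novara), 53 (Tessera), …
Top 3: Dune, Cinder, Pike.
Cinder wins → own bid $102.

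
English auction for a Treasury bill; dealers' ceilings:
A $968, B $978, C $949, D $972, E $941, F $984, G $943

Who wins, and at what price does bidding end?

Limits ranked: 984 (F) > 978 (B) > 972 (D) > 968 (A) > 949 (C) > 943 (G) > …
B is the last rival to drop out, at $978; F remains and wins at that price.

F wins at $978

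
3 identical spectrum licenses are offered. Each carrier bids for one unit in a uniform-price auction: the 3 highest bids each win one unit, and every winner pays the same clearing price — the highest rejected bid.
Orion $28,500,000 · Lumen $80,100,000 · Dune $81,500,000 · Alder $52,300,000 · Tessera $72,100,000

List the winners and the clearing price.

Dune, Lumen, Tessera; each pays $52,300,000

Ordering the bids: 81,500,000 (Dune), 80,100,000 (Lumen), 72,100,000 (Tessera), 52,300,000 (Alder), 28,500,000 (Orion)
Top 3: Dune, Lumen, Tessera.
Highest unsuccessful bid: $52,300,000 → clearing price.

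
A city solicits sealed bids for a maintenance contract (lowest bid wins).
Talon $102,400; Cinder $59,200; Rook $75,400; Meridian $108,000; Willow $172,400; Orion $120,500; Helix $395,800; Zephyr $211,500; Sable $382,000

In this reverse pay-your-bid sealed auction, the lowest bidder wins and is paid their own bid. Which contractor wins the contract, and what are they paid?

Cinder is paid $59,200

Reverse pay-your-bid sealed auction: the lowest bidder wins and is paid their own bid.
Bids ranked: 59,200 (Cinder) < 75,400 (Rook) < 102,400 (Talon) < 108,000 (Meridian) < 120,500 (Orion) < 172,400 (Willow) < …
First-price: Cinder is paid what they bid, $59,200.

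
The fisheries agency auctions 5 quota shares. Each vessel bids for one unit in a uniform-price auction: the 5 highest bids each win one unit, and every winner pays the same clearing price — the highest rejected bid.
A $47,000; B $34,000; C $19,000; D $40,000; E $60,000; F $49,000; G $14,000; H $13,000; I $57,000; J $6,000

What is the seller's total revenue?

Total revenue: $170,000

Bids ranked high→low: 60,000 (E), 57,000 (I), 49,000 (F), 47,000 (A), 40,000 (D), 34,000 (B), 19,000 (C), …
The 5 highest are E, I, F, A, D.
First losing bid is B's $34,000, which sets the uniform price.
Total revenue = 5 × $34,000 = $170,000.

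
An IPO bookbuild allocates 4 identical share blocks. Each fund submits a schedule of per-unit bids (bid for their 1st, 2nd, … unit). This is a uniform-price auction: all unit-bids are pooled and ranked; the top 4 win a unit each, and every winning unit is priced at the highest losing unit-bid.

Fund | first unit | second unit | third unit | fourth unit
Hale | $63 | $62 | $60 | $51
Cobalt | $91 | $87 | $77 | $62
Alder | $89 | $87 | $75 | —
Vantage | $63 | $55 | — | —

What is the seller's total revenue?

Total revenue: $308

Merging the schedules and taking the best 4: 91 (Cobalt-1), 89 (Alder-1), 87 (Cobalt-2), 87 (Alder-2)
First bid not allocated: $77.
Allocation: Alder 2, Cobalt 2. Every unit priced at $77.
Revenue = 4 × 77 = $308.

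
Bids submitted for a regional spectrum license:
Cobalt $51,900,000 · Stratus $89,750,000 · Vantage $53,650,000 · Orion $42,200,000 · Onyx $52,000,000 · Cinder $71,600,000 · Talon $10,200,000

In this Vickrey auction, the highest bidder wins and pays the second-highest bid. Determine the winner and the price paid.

Stratus pays $71,600,000

Bids ranked: 89,750,000 (Stratus) > 71,600,000 (Cinder) > 53,650,000 (Vantage) > 52,000,000 (Onyx) > 51,900,000 (Cobalt) > 42,200,000 (Orion) > …
Second-price: Stratus pays Cinder's bid of $71,600,000.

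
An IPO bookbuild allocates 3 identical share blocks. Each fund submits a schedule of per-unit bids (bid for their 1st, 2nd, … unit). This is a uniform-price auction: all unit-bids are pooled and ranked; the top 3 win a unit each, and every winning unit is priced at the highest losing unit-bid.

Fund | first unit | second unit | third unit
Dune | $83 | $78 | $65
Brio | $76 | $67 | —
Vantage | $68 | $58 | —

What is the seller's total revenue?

Total revenue: $204

Pooled unit-bids ranked (top 3): 83 (Dune-1), 78 (Dune-2), 76 (Brio-1)
Highest rejected unit-bid = $68.
Allocation: Brio 1, Dune 2. Every unit priced at $68.
Revenue = 3 × 68 = $204.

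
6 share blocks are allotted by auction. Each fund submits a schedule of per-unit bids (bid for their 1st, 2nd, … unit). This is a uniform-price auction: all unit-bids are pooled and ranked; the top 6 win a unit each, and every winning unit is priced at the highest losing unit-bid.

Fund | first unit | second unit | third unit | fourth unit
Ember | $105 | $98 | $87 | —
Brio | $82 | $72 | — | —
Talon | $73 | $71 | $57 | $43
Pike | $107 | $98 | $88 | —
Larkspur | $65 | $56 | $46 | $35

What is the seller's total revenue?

Total revenue: $492

All unit-bids, highest first — top 6: 107 (Pike-1), 105 (Ember-1), 98 (Ember-2), 98 (Pike-2), 88 (Pike-3), 87 (Ember-3)
Highest rejected unit-bid = $82.
Allocation: Ember 3, Pike 3. Every unit priced at $82.
Revenue = 6 × 82 = $492.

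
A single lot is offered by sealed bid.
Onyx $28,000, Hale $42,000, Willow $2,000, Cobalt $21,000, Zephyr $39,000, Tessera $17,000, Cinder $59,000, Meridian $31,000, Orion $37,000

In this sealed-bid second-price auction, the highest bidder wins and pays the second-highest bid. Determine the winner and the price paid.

Sorting bids: 59,000 (Cinder) > 42,000 (Hale) > 39,000 (Zephyr) > 37,000 (Orion) > 31,000 (Meridian) > 28,000 (Onyx) > …
Second-price: Cinder pays Hale's bid of $42,000.

Cinder pays $42,000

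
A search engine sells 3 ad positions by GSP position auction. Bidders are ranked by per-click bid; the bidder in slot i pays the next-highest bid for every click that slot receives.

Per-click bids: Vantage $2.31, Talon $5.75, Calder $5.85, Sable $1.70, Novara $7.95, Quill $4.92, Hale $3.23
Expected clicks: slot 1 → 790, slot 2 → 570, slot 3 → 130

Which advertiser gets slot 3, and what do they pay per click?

Talon; $4.92 per click

Sorting advertisers: $7.95 (Novara) > $5.85 (Calder) > $5.75 (Talon) > $4.92 (Quill) > …
Slot 3 goes to the third-ranked bidder, Talon, who pays the next bid down: $4.92/click.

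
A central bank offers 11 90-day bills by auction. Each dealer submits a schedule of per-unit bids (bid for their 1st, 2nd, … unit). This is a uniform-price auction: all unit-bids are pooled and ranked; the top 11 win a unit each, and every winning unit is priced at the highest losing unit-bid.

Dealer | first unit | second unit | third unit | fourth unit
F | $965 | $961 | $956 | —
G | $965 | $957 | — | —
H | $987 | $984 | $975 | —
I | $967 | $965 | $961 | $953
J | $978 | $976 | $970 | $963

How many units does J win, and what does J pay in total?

Merging the schedules and taking the best 11: 987 (H-1), 984 (H-2), 978 (J-1), 976 (J-2), 975 (H-3), 970 (J-3), 967 (I-1), 965 (F-1), 965 (G-1), 965 (I-2), 963 (J-4)
The (k+1)-th unit-bid is $961.
J wins 4 unit(s) at $961 each.

J: 4 units, pays $3,844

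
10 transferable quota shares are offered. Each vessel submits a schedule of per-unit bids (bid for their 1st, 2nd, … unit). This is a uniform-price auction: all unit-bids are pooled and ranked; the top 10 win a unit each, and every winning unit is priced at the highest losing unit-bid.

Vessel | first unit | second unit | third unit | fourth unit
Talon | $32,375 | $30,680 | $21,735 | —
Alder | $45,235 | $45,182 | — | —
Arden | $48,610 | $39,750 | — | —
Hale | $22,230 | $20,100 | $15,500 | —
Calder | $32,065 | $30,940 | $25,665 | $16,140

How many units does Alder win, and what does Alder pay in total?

Alder: 2 units, pays $43,470

Merging the schedules and taking the best 10: 48,610 (Arden-1), 45,235 (Alder-1), 45,182 (Alder-2), 39,750 (Arden-2), 32,375 (Talon-1), 32,065 (Calder-1), 30,940 (Calder-2), 30,680 (Talon-2), 25,665 (Calder-3), 22,230 (Hale-1)
First bid not allocated: $21,735.
Alder wins 2 unit(s) at $21,735 each.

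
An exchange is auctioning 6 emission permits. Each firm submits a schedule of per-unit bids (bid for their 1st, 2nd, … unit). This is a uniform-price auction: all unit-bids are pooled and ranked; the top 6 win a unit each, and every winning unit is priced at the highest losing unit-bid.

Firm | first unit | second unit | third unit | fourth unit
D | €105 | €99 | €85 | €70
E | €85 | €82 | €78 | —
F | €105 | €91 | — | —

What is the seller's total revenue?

Total revenue: €492

Pooled unit-bids ranked (top 6): 105 (D-1), 105 (F-1), 99 (D-2), 91 (F-2), 85 (D-3), 85 (E-1)
First bid not allocated: €82.
Allocation: D 3, E 1, F 2. Every unit priced at €82.
Revenue = 6 × 82 = €492.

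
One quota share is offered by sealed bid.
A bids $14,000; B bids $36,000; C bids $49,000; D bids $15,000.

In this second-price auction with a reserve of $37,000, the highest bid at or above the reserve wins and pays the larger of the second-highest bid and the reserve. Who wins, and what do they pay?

C pays $37,000

Rule: the highest bid at or above the reserve wins and pays the larger of the second-highest bid and the reserve.
Bids ranked: 49,000 (C) > 36,000 (B) > 15,000 (D) > 14,000 (A)
Highest eligible bid: C at $49,000.
Second-highest bid $36,000 is below the reserve $37,000, so the reserve binds → payment $37,000.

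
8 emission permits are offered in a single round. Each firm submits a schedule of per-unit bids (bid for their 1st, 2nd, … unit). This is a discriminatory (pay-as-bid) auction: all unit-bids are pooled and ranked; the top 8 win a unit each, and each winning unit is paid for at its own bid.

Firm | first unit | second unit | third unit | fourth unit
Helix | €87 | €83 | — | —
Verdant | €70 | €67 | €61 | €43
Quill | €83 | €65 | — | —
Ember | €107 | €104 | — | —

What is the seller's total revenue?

All unit-bids, highest first — top 8: 107 (Ember-1), 104 (Ember-2), 87 (Helix-1), 83 (Helix-2), 83 (Quill-1), 70 (Verdant-1), 67 (Verdant-2), 65 (Quill-2)
Next rejected bid: €61 (not a price — pay-as-bid).
Each winning unit pays its own bid.
Revenue = 107 + 104 + 87 + 83 + 83 + 70 + 67 + 65 = €666.

Total revenue: €666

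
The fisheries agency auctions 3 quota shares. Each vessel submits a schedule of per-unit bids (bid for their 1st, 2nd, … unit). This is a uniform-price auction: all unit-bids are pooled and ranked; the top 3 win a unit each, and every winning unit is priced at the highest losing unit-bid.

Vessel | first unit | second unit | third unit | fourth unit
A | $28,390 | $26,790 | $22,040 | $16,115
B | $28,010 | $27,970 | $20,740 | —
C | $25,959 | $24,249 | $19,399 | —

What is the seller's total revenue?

All unit-bids, highest first — top 3: 28,390 (A-1), 28,010 (B-1), 27,970 (B-2)
The (k+1)-th unit-bid is $26,790.
Allocation: A 1, B 2. Every unit priced at $26,790.
Revenue = 3 × 26,790 = $80,370.

Total revenue: $80,370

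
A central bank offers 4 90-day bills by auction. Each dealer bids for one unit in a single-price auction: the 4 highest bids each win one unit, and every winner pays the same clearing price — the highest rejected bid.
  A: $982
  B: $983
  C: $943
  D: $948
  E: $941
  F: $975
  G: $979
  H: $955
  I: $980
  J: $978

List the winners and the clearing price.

Ordering the bids: 983 (B), 982 (A), 980 (I), 979 (G), 978 (J), 975 (F), …
Top 4: B, A, I, G.
Highest unsuccessful bid: $978 → clearing price.

B, A, I, G; each pays $978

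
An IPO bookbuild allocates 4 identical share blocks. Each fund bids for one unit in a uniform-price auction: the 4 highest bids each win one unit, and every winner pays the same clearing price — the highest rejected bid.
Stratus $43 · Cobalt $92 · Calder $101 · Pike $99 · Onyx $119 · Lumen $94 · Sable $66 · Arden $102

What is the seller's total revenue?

Total revenue: $376

Ordering the bids: 119 (Onyx), 102 (Arden), 101 (Calder), 99 (Pike), 94 (Lumen), 92 (Cobalt), …
Top 4: Onyx, Arden, Calder, Pike.
Highest unsuccessful bid: $94 → clearing price.
Total revenue = 4 × $94 = $376.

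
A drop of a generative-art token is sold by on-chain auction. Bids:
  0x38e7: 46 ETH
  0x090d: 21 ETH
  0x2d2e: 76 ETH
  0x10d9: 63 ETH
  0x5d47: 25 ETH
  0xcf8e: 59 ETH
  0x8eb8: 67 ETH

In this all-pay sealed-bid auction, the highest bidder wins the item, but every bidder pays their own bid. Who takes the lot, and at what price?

Bids in order: 76 (0x2d2e) > 67 (0x8eb8) > 63 (0x10d9) > 59 (0xcf8e) > 46 (0x38e7) > 25 (0x5d47) > …
0x2d2e is highest and takes the item; every bidder forfeits their bid.

0x2d2e pays 76 ETH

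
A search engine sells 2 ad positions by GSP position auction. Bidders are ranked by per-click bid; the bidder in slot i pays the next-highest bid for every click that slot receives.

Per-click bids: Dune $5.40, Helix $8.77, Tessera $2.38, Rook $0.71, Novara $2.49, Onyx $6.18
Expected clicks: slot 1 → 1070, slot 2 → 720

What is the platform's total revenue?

Total revenue: $10500.60

Sorting advertisers: $8.77 (Helix) > $6.18 (Onyx) > $5.40 (Dune) > …
Slot 1: Helix pays $6.18 × 1070 = $6612.60
Slot 2: Onyx pays $5.40 × 720 = $3888.00
Total = $10500.60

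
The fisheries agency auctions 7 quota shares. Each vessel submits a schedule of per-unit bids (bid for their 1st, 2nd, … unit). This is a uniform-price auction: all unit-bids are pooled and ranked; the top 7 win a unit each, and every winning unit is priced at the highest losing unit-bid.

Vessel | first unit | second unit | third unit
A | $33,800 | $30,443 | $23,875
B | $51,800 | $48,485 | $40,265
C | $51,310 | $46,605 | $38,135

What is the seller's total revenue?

Total revenue: $213,101

Merging the schedules and taking the best 7: 51,800 (B-1), 51,310 (C-1), 48,485 (B-2), 46,605 (C-2), 40,265 (B-3), 38,135 (C-3), 33,800 (A-1)
Highest rejected unit-bid = $30,443.
Allocation: A 1, B 3, C 3. Every unit priced at $30,443.
Revenue = 7 × 30,443 = $213,101.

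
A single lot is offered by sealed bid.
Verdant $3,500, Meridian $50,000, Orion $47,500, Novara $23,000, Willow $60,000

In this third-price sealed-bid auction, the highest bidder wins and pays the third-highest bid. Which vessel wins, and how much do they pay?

Willow pays $47,500

Bids in order: 60,000 (Willow) > 50,000 (Meridian) > 47,500 (Orion) > 23,000 (Novara) > 3,500 (Verdant)
Willow is highest; pays the third-highest bid, $47,500.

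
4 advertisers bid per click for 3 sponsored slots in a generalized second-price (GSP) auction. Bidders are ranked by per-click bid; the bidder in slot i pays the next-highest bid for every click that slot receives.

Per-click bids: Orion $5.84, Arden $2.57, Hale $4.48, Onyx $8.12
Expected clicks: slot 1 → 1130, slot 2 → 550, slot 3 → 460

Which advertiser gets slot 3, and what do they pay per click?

Hale; $2.57 per click

Per-click bids in order: $8.12 (Onyx) > $5.84 (Orion) > $4.48 (Hale) > $2.57 (Arden)
Slot 3 goes to the third-ranked bidder, Hale, who pays the next bid down: $2.57/click.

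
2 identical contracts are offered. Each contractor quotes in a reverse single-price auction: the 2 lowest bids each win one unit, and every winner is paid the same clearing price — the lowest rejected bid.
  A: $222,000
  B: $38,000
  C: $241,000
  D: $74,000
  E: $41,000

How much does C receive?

C is paid $0

Sorting: 38,000 (B), 41,000 (E), 74,000 (D), 222,000 (A), …
Winners (2 units): B, E.
Lowest unsuccessful bid: $74,000 → clearing price.
C does not win → is paid $0.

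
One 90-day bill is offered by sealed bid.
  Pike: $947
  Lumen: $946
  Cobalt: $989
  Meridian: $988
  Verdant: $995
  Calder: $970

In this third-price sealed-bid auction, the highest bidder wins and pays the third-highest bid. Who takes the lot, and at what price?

Bids ranked: 995 (Verdant) > 989 (Cobalt) > 988 (Meridian) > 970 (Calder) > 947 (Pike) > 946 (Lumen)
Verdant wins; payment is bid #3 in the ranking = $988.

Verdant pays $988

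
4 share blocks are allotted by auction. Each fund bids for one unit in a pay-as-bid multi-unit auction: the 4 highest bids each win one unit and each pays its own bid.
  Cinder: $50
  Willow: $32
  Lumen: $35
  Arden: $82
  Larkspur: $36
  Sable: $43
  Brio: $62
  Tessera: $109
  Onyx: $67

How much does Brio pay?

Brio pays $62

Sorting: 109 (Tessera), 82 (Arden), 67 (Onyx), 62 (Brio), 50 (Cinder), 43 (Sable), …
The 4 highest are Tessera, Arden, Onyx, Brio.
Brio wins → own bid $62.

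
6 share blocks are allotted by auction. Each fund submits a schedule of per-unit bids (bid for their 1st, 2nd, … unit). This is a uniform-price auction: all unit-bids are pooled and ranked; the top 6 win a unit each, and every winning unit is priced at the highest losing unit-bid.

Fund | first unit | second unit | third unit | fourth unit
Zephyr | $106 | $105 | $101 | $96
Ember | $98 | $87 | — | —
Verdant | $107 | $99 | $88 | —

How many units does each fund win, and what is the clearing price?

All unit-bids, highest first — top 6: 107 (Verdant-1), 106 (Zephyr-1), 105 (Zephyr-2), 101 (Zephyr-3), 99 (Verdant-2), 98 (Ember-1)
Highest rejected unit-bid = $96.
Allocation: Ember 1, Verdant 2, Zephyr 3.

Ember 1, Verdant 2, Zephyr 3; clearing price $96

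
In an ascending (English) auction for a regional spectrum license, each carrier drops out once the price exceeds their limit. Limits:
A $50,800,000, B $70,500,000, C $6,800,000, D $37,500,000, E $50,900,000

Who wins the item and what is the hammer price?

B wins at $50,900,000

Limits ranked: 70,500,000 (B) > 50,900,000 (E) > 50,800,000 (A) > 37,500,000 (D) > 6,800,000 (C)
Bidding ends when E exits at $50,900,000; B takes it.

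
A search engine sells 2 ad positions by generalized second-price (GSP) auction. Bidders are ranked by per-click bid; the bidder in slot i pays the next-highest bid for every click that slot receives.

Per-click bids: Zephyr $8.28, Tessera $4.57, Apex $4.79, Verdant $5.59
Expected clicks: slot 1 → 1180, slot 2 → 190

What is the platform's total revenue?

Total revenue: $7506.30

Ranked by bid: $8.28 (Zephyr) > $5.59 (Verdant) > $4.79 (Apex) > …
Slot 1: Zephyr pays $5.59 × 1180 = $6596.20
Slot 2: Verdant pays $4.79 × 190 = $910.10
Total = $7506.30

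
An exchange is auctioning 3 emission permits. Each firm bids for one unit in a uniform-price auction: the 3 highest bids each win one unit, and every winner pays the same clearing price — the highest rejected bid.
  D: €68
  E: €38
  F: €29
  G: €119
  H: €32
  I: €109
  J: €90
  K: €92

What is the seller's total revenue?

Total revenue: €270

Sorting: 119 (G), 109 (I), 92 (K), 90 (J), 68 (D), …
Winners (3 units): G, I, K.
Highest unsuccessful bid: €90 → clearing price.
Total revenue = 3 × €90 = €270.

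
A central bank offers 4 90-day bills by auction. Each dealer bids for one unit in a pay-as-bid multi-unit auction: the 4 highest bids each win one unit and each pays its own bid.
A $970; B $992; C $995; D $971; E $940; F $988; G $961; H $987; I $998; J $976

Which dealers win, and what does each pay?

Sorting: 998 (I), 995 (C), 992 (B), 988 (F), 987 (H), 976 (J), …
The 4 highest are I, C, B, F.
Each winner pays its own bid: I $998, C $995, B $992, F $988.

I $998, C $995, B $992, F $988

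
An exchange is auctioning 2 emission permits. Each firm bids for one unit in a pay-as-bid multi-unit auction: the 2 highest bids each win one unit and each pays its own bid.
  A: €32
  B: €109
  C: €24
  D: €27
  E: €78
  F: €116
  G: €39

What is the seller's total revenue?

Ordering the bids: 116 (F), 109 (B), 78 (E), 39 (G), …
The 2 highest are F, B.
Total revenue = 116 + 109 = €225.

Total revenue: €225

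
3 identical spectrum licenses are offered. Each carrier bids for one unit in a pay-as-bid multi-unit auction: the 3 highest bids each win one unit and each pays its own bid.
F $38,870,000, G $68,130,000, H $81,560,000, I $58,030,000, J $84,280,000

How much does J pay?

Bids ranked high→low: 84,280,000 (J), 81,560,000 (H), 68,130,000 (G), 58,030,000 (I), 38,870,000 (F)
Top 3: J, H, G.
J wins → own bid $84,280,000.

J pays $84,280,000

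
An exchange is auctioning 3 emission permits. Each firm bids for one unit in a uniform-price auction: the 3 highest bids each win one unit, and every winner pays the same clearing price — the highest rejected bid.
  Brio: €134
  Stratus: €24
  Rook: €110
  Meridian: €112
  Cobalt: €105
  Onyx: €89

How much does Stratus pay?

Bids ranked high→low: 134 (Brio), 112 (Meridian), 110 (Rook), 105 (Cobalt), 89 (Onyx), …
The 3 highest are Brio, Meridian, Rook.
Clearing price = highest rejected bid = €105.
Stratus does not win → pays €0.

Stratus pays €0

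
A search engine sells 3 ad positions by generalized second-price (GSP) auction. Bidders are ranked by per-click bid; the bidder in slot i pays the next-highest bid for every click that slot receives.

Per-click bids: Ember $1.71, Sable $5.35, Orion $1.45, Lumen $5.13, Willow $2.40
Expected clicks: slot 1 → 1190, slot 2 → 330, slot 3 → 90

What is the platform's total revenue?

Per-click bids in order: $5.35 (Sable) > $5.13 (Lumen) > $2.40 (Willow) > $1.71 (Ember) > …
Slot 1: Sable pays $5.13 × 1190 = $6104.70
Slot 2: Lumen pays $2.40 × 330 = $792.00
Slot 3: Willow pays $1.71 × 90 = $153.90
Total = $7050.60

Total revenue: $7050.60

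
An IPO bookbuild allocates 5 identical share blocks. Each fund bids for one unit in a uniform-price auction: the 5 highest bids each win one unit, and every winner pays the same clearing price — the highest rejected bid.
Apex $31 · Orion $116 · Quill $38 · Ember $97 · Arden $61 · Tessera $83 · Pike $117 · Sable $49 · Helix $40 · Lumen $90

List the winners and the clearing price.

Sorting: 117 (Pike), 116 (Orion), 97 (Ember), 90 (Lumen), 83 (Tessera), 61 (Arden), 49 (Sable), …
Winners (5 units): Pike, Orion, Ember, Lumen, Tessera.
First losing bid is Arden's $61, which sets the uniform price.

Pike, Orion, Ember, Lumen, Tessera; each pays $61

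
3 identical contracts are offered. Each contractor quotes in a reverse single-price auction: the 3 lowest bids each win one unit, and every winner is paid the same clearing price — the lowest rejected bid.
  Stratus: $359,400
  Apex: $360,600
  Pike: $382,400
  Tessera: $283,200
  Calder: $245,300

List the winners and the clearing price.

Sorting: 245,300 (Calder), 283,200 (Tessera), 359,400 (Stratus), 360,600 (Apex), 382,400 (Pike)
Lowest 3: Calder, Tessera, Stratus.
First losing bid is Apex's $360,600, which sets the uniform price.

Calder, Tessera, Stratus; each is paid $360,600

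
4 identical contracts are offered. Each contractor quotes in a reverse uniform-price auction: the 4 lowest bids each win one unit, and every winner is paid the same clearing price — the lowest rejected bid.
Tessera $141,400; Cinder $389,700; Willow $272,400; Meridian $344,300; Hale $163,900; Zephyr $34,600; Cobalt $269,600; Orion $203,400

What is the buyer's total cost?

Total cost: $1,078,400

Ordering the bids: 34,600 (Zephyr), 141,400 (Tessera), 163,900 (Hale), 203,400 (Orion), 269,600 (Cobalt), 272,400 (Willow), …
Lowest 4: Zephyr, Tessera, Hale, Orion.
Clearing price = lowest rejected bid = $269,600.
Total cost = 4 × $269,600 = $1,078,400.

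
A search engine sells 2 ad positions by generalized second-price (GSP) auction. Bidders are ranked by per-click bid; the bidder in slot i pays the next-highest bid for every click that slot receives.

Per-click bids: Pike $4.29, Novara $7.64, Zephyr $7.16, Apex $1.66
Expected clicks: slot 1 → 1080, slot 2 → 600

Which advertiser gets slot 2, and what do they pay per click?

Zephyr; $4.29 per click

Ranked by bid: $7.64 (Novara) > $7.16 (Zephyr) > $4.29 (Pike) > …
Slot 2 goes to the second-ranked bidder, Zephyr, who pays the next bid down: $4.29/click.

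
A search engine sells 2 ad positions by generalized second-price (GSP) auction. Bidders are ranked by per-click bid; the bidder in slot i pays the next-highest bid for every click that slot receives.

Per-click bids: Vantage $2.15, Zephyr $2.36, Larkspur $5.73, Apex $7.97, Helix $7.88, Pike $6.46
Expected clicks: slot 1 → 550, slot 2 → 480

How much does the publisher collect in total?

Total revenue: $7434.80

Ranked by bid: $7.97 (Apex) > $7.88 (Helix) > $6.46 (Pike) > …
Slot 1: Apex pays $7.88 × 550 = $4334.00
Slot 2: Helix pays $6.46 × 480 = $3100.80
Total = $7434.80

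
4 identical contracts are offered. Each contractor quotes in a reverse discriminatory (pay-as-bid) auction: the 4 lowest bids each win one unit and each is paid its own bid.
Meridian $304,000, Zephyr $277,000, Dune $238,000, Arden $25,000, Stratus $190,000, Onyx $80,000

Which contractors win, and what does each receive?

Arden $25,000, Onyx $80,000, Stratus $190,000, Dune $238,000

Ordering the bids: 25,000 (Arden), 80,000 (Onyx), 190,000 (Stratus), 238,000 (Dune), 277,000 (Zephyr), 304,000 (Meridian)
The 4 lowest are Arden, Onyx, Stratus, Dune.
Each winner is paid its own bid: Arden $25,000, Onyx $80,000, Stratus $190,000, Dune $238,000.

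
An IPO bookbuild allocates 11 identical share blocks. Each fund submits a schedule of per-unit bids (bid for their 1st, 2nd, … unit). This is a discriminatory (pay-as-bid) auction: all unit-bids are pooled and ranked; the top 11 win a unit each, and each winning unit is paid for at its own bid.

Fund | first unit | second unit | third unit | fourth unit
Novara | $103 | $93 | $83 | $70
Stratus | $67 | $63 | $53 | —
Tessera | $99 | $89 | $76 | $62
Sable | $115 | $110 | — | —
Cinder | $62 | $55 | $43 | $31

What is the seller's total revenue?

Merging the schedules and taking the best 11: 115 (Sable-1), 110 (Sable-2), 103 (Novara-1), 99 (Tessera-1), 93 (Novara-2), 89 (Tessera-2), 83 (Novara-3), 76 (Tessera-3), 70 (Novara-4), 67 (Stratus-1), 63 (Stratus-2)
Next rejected bid: $62 (not a price — pay-as-bid).
Each winning unit pays its own bid.
Revenue = 115 + 110 + 103 + 99 + 93 + 89 + 83 + 76 + 70 + 67 + 63 = $968.

Total revenue: $968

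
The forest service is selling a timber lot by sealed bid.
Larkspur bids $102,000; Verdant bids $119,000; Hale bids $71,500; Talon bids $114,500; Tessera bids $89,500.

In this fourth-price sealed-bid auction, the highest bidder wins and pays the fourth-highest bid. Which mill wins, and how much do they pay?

Verdant pays $89,500

Sorting bids: 119,000 (Verdant) > 114,500 (Talon) > 102,000 (Larkspur) > 89,500 (Tessera) > 71,500 (Hale)
Verdant wins; payment is bid #4 in the ranking = $89,500.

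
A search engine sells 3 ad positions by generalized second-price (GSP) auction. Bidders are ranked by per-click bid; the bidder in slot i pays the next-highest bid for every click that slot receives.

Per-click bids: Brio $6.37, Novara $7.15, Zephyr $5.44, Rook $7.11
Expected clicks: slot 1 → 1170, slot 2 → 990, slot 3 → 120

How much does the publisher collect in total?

Sorting advertisers: $7.15 (Novara) > $7.11 (Rook) > $6.37 (Brio) > $5.44 (Zephyr)
Slot 1: Novara pays $7.11 × 1170 = $8318.70
Slot 2: Rook pays $6.37 × 990 = $6306.30
Slot 3: Brio pays $5.44 × 120 = $652.80
Total = $15277.80

Total revenue: $15277.80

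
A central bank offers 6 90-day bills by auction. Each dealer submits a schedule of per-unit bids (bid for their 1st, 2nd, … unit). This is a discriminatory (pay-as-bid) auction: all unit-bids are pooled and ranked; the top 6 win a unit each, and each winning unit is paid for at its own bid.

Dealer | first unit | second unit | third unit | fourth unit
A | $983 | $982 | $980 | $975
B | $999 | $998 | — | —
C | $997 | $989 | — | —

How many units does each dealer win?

Merging the schedules and taking the best 6: 999 (B-1), 998 (B-2), 997 (C-1), 989 (C-2), 983 (A-1), 982 (A-2)
Next rejected bid: $980 (not a price — pay-as-bid).
Allocation: A 2, B 2, C 2.

A 2, B 2, C 2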